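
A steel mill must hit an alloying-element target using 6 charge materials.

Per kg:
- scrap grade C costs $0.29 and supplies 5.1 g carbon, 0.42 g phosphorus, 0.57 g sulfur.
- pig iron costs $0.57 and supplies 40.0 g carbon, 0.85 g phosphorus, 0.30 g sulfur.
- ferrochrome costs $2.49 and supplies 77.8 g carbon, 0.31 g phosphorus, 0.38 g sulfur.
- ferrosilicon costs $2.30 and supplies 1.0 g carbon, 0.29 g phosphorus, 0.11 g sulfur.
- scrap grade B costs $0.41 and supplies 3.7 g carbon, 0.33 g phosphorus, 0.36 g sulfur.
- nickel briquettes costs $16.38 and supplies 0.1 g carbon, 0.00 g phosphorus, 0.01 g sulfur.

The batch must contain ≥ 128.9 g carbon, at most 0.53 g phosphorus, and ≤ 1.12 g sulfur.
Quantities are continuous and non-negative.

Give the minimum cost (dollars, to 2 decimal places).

Let x1 = kg of scrap grade C, x2 = kg of pig iron, x3 = kg of ferrochrome, x4 = kg of ferrosilicon, x5 = kg of scrap grade B, x6 = kg of nickel briquettes.
Minimize 0.29x1 + 0.57x2 + 2.49x3 + 2.3x4 + 0.41x5 + 16.38x6 subject to:
  5.1x1 + 40x2 + 77.8x3 + 1x4 + 3.7x5 + 0.1x6 ≥ 128.9   (carbon)
  0.42x1 + 0.85x2 + 0.31x3 + 0.29x4 + 0.33x5 ≤ 0.53   (phosphorus)
  0.57x1 + 0.3x2 + 0.38x3 + 0.11x4 + 0.36x5 + 0.01x6 ≤ 1.12   (sulfur)
  x1, x2, x3, x4, x5, x6 ≥ 0.
At the optimum only pig iron, ferrochrome are positive (scrap grade C, ferrosilicon, scrap grade B, nickel briquettes = 0). The carbon and phosphorus requirements are met with equality.
That vertex is x2 = 0.02373, x3 = 1.645.
Total cost: 0.57·0.02373 + 2.49·1.645 = 4.1096.

$4.11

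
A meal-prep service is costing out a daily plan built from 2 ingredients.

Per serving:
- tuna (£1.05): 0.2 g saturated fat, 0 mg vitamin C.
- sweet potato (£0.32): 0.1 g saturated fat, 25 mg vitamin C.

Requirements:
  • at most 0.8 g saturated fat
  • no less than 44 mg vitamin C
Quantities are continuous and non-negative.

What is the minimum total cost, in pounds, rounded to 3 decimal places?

£0.563

Treat it as an LP. Let x1 = servings of tuna, x2 = servings of sweet potato.
min 1.05x1 + 0.32x2 subject to:
  0.2x1 + 0.1x2 ≤ 0.8   (saturated fat)
  25x2 ≥ 44   (vitamin C)
  x1, x2 ≥ 0.
The optimal basis is {sweet potato}; tuna drops out. There the vitamin C constraint is tight.
Optimal quantities: sweet potato = 1.76 servings.
Hence cost = 0.32·1.76 = £0.56320.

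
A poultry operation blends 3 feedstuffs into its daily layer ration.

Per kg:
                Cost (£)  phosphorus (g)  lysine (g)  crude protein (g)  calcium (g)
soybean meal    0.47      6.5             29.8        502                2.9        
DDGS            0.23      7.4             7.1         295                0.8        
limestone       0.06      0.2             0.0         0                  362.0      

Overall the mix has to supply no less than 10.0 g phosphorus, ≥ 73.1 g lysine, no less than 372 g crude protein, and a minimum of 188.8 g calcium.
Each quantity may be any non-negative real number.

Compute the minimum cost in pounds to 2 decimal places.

Treat it as an LP. Let x1 = kg of soybean meal, x2 = kg of DDGS, x3 = kg of limestone.
Minimise 0.47x1 + 0.23x2 + 0.06x3 subject to:
  6.5x1 + 7.4x2 + 0.2x3 ≥ 10   (phosphorus)
  29.8x1 + 7.1x2 ≥ 73.1   (lysine)
  502x1 + 295x2 ≥ 372   (crude protein)
  2.9x1 + 0.8x2 + 362x3 ≥ 188.8   (calcium)
  x1, x2, x3 ≥ 0.
The optimal basis is {soybean meal, limestone}; DDGS drops out. There the lysine and calcium constraints are tight.
So soybean meal = 2.453 kg, limestone = 0.5019 kg.
Hence cost = 0.47·2.453 + 0.06·0.5019 = £1.1830.

£1.18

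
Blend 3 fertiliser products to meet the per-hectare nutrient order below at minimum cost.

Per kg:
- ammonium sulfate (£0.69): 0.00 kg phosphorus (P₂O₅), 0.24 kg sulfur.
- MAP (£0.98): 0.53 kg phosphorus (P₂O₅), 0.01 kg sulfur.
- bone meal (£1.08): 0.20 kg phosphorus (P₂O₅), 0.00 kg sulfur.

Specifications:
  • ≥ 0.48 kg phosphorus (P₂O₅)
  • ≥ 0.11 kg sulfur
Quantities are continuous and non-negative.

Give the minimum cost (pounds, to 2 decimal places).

Let x1 = kg of ammonium sulfate, x2 = kg of MAP, x3 = kg of bone meal.
min 0.69x1 + 0.98x2 + 1.08x3 s.t.:
  0.53x2 + 0.2x3 ≥ 0.48   (phosphorus (P₂O₅))
  0.24x1 + 0.01x2 ≥ 0.11   (sulfur)
  x1, x2, x3 ≥ 0.
The minimum-cost mix takes nothing from bone meal — only ammonium sulfate, MAP. There the phosphorus (P₂O₅) and sulfur constraints are tight.
Optimal quantities: ammonium sulfate = 0.4206 kg, MAP = 0.9057 kg.
Cost = 0.69·0.4206 + 0.98·0.9057 = 1.1778.

£1.18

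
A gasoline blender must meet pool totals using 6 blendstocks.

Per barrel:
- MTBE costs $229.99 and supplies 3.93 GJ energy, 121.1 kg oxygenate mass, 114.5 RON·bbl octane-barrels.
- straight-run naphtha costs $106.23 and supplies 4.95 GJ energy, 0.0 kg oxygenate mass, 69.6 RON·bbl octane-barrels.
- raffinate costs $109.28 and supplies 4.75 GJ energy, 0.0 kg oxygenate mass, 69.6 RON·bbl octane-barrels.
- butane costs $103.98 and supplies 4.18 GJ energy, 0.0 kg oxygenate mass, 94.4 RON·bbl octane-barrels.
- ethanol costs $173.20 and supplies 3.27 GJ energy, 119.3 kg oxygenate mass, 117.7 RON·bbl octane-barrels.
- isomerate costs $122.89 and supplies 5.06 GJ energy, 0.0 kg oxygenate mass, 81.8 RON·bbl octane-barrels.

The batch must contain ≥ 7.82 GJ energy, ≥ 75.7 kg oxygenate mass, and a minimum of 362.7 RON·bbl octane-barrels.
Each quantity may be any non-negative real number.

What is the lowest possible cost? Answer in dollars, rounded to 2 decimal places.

$427.15

Let x1 = barrels of MTBE, x2 = barrels of straight-run naphtha, x3 = barrels of raffinate, x4 = barrels of butane, x5 = barrels of ethanol, x6 = barrels of isomerate.
Minimise 229.99x1 + 106.23x2 + 109.28x3 + 103.98x4 + 173.2x5 + 122.89x6 subject to:
  3.93x1 + 4.95x2 + 4.75x3 + 4.18x4 + 3.27x5 + 5.06x6 ≥ 7.82   (energy)
  121.1x1 + 119.3x5 ≥ 75.7   (oxygenate mass)
  114.5x1 + 69.6x2 + 69.6x3 + 94.4x4 + 117.7x5 + 81.8x6 ≥ 362.7   (octane-barrels)
  x1, x2, x3, x4, x5, x6 ≥ 0.
The optimal basis is {butane, ethanol}; MTBE, straight-run naphtha, raffinate, isomerate drop out. The oxygenate mass and octane-barrels requirements are met with equality.
That vertex is x4 = 3.05101, x5 = 0.634535.
Objective = 103.98·3.05101 + 173.2·0.634535 = 427.1455.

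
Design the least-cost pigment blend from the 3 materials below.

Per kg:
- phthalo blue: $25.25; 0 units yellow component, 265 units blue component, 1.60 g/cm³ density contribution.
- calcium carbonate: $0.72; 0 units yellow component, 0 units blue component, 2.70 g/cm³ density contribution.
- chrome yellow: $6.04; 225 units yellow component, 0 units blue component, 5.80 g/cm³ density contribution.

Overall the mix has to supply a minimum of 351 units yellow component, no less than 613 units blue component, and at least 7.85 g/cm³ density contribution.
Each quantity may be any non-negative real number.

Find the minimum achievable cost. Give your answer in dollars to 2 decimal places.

$67.83

Treat it as an LP. Let x1 = kg of phthalo blue, x2 = kg of calcium carbonate, x3 = kg of chrome yellow.
Minimize 25.25x1 + 0.72x2 + 6.04x3 subject to:
  225x3 ≥ 351   (yellow component)
  265x1 ≥ 613   (blue component)
  1.6x1 + 2.7x2 + 5.8x3 ≥ 7.85   (density contribution)
  x1, x2, x3 ≥ 0.
The minimum-cost mix takes nothing from calcium carbonate — only phthalo blue, chrome yellow. There the yellow component and blue component constraints are tight.
Optimal quantities: phthalo blue = 2.313 kg, chrome yellow = 1.56 kg.
Total cost: 25.25·2.313 + 6.04·1.56 = 67.8257.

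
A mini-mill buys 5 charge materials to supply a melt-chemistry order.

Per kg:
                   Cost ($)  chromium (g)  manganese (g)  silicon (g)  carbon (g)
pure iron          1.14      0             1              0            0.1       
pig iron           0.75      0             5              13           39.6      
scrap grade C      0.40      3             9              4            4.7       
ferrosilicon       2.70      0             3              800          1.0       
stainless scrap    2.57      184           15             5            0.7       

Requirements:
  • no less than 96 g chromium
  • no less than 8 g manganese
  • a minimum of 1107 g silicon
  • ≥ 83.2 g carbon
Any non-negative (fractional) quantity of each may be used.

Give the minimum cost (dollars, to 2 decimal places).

Treat it as an LP. Let x1 = kg of pure iron, x2 = kg of pig iron, x3 = kg of scrap grade C, x4 = kg of ferrosilicon, x5 = kg of stainless scrap.
min 1.14x1 + 0.75x2 + 0.4x3 + 2.7x4 + 2.57x5 s.t.:
  3x3 + 184x5 ≥ 96   (chromium)
  1x1 + 5x2 + 9x3 + 3x4 + 15x5 ≥ 8   (manganese)
  13x2 + 4x3 + 800x4 + 5x5 ≥ 1107   (silicon)
  0.1x1 + 39.6x2 + 4.7x3 + 1x4 + 0.7x5 ≥ 83.2   (carbon)
  x1, x2, x3, x4, x5 ≥ 0.
The minimum-cost mix takes nothing from pure iron, scrap grade C — only pig iron, ferrosilicon, stainless scrap. Binding constraints: chromium, silicon, carbon.
Optimal quantities: pig iron = 2.058 kg, ferrosilicon = 1.347 kg, stainless scrap = 0.5217 kg.
Objective = 0.75·2.058 + 2.7·1.347 + 2.57·0.5217 = 6.5212.

$6.52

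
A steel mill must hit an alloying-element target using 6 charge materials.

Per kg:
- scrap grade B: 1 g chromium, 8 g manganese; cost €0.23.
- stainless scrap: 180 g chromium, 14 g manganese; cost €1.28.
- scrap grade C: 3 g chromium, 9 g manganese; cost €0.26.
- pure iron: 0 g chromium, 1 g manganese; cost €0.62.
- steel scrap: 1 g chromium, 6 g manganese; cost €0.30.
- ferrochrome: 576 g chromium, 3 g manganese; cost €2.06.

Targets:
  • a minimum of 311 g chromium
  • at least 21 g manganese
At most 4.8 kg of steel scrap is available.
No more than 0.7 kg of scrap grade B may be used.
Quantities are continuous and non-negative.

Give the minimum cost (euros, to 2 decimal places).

Treat it as an LP. Let x1 = kg of scrap grade B, x2 = kg of stainless scrap, x3 = kg of scrap grade C, x4 = kg of pure iron, x5 = kg of steel scrap, x6 = kg of ferrochrome.
min 0.23x1 + 1.28x2 + 0.26x3 + 0.62x4 + 0.3x5 + 2.06x6 s.t.:
  1x1 + 180x2 + 3x3 + 1x5 + 576x6 ≥ 311   (chromium)
  8x1 + 14x2 + 9x3 + 1x4 + 6x5 + 3x6 ≥ 21   (manganese)
  x5 ≤ 4.8
  x1 ≤ 0.7
  x1, x2, x3, x4, x5, x6 ≥ 0.
The minimum-cost mix takes nothing from scrap grade B, stainless scrap, pure iron, steel scrap — only scrap grade C, ferrochrome. The chromium and manganese requirements are met with equality.
That vertex is x3 = 2.157, x6 = 0.5287.
Total cost: 0.26·2.157 + 2.06·0.5287 = 1.6499.

€1.65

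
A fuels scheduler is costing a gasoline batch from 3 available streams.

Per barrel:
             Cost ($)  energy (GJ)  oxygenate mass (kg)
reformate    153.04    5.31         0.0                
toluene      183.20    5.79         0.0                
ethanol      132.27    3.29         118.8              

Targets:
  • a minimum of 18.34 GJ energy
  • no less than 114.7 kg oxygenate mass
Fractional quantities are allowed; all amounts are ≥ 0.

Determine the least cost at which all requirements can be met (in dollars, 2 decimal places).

$564.74

This is a linear program. Let x1 = barrels of reformate, x2 = barrels of toluene, x3 = barrels of ethanol.
Minimise 153.04x1 + 183.2x2 + 132.27x3 subject to:
  5.31x1 + 5.79x2 + 3.29x3 ≥ 18.34   (energy)
  118.8x3 ≥ 114.7   (oxygenate mass)
  x1, x2, x3 ≥ 0.
The cheapest feasible vertex uses only reformate, ethanol; toluene is not used. The energy and oxygenate mass requirements are met with equality.
So reformate = 2.8557 barrels, ethanol = 0.96549 barrels.
Objective = 153.04·2.8557 + 132.27·0.96549 = 564.7417.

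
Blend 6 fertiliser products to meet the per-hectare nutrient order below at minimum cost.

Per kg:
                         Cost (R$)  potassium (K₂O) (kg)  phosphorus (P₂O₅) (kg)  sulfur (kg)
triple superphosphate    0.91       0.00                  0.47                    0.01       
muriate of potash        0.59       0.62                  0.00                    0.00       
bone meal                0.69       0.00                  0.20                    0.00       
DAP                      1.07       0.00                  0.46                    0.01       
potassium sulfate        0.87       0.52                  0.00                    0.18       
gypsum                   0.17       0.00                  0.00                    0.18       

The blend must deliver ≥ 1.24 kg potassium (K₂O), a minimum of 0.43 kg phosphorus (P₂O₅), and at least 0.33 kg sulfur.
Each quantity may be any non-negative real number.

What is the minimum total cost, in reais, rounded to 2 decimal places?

R$2.32

Let x1 = kg of triple superphosphate, x2 = kg of muriate of potash, x3 = kg of bone meal, x4 = kg of DAP, x5 = kg of potassium sulfate, x6 = kg of gypsum.
Minimise 0.91x1 + 0.59x2 + 0.69x3 + 1.07x4 + 0.87x5 + 0.17x6 with:
  0.62x2 + 0.52x5 ≥ 1.24   (potassium (K₂O))
  0.47x1 + 0.2x3 + 0.46x4 ≥ 0.43   (phosphorus (P₂O₅))
  0.01x1 + 0.01x4 + 0.18x5 + 0.18x6 ≥ 0.33   (sulfur)
  x1, x2, x3, x4, x5, x6 ≥ 0.
At the optimum only triple superphosphate, muriate of potash, gypsum are positive (bone meal, DAP, potassium sulfate = 0). The potassium (K₂O), phosphorus (P₂O₅), sulfur requirements are met with equality.
So triple superphosphate = 0.9149 kg, muriate of potash = 2 kg, gypsum = 1.783 kg.
Total cost: 0.91·0.9149 + 0.59·2 + 0.17·1.783 = 2.3157.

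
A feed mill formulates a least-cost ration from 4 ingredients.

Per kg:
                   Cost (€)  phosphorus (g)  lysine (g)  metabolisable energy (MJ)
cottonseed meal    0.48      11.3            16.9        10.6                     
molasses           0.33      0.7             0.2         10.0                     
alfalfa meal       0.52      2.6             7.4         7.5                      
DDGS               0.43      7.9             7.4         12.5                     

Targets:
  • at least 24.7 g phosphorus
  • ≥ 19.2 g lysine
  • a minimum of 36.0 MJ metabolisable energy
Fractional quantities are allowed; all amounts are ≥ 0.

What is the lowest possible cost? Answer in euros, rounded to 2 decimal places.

Let x1 = kg of cottonseed meal, x2 = kg of molasses, x3 = kg of alfalfa meal, x4 = kg of DDGS.
Minimise 0.48x1 + 0.33x2 + 0.52x3 + 0.43x4 s.t.:
  11.3x1 + 0.7x2 + 2.6x3 + 7.9x4 ≥ 24.7   (phosphorus)
  16.9x1 + 0.2x2 + 7.4x3 + 7.4x4 ≥ 19.2   (lysine)
  10.6x1 + 10x2 + 7.5x3 + 12.5x4 ≥ 36   (metabolisable energy)
  x1, x2, x3, x4 ≥ 0.
The cheapest feasible vertex uses only cottonseed meal, DDGS; molasses, alfalfa meal are not used. There the phosphorus and metabolisable energy constraints are tight.
Optimal quantities: cottonseed meal = 0.4234 kg, DDGS = 2.521 kg.
Hence cost = 0.48·0.4234 + 0.43·2.521 = €1.2873.

€1.29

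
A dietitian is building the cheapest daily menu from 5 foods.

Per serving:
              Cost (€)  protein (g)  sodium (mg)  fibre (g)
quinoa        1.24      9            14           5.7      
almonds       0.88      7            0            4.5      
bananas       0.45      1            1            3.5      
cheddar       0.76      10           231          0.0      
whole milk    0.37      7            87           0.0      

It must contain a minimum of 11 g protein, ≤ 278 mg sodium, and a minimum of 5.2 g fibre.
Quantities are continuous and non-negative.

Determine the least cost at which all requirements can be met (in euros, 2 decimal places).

€1.17

Set it up as a linear program. Let x1 = servings of quinoa, x2 = servings of almonds, x3 = servings of bananas, x4 = servings of cheddar, x5 = servings of whole milk.
Minimize 1.24x1 + 0.88x2 + 0.45x3 + 0.76x4 + 0.37x5 s.t.:
  9x1 + 7x2 + 1x3 + 10x4 + 7x5 ≥ 11   (protein)
  14x1 + 1x3 + 231x4 + 87x5 ≤ 278   (sodium)
  5.7x1 + 4.5x2 + 3.5x3 ≥ 5.2   (fibre)
  x1, x2, x3, x4, x5 ≥ 0.
The cheapest feasible vertex uses only almonds, whole milk; quinoa, bananas, cheddar are not used. There the protein and fibre constraints are tight.
That vertex is x2 = 1.156, x5 = 0.4159.
Objective = 0.88·1.156 + 0.37·0.4159 = 1.1712.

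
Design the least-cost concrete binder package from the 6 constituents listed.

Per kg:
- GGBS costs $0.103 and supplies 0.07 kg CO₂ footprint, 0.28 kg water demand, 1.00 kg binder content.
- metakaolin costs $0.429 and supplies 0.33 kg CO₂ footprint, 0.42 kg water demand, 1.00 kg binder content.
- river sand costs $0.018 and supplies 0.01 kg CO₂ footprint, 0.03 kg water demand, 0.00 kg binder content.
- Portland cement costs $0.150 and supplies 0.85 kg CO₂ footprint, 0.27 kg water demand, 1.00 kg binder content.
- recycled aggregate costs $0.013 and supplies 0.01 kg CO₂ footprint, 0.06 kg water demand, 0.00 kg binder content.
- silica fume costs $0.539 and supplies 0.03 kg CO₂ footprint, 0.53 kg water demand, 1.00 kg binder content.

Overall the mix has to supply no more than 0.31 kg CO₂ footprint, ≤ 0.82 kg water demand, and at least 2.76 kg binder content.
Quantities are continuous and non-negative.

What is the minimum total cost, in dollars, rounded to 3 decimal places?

$0.284

Set it up as a linear program. Let x1 = kg of GGBS, x2 = kg of metakaolin, x3 = kg of river sand, x4 = kg of Portland cement, x5 = kg of recycled aggregate, x6 = kg of silica fume.
Minimise 0.103x1 + 0.429x2 + 0.018x3 + 0.15x4 + 0.013x5 + 0.539x6 subject to:
  0.07x1 + 0.33x2 + 0.01x3 + 0.85x4 + 0.01x5 + 0.03x6 ≤ 0.31   (CO₂ footprint)
  0.28x1 + 0.42x2 + 0.03x3 + 0.27x4 + 0.06x5 + 0.53x6 ≤ 0.82   (water demand)
  1x1 + 1x2 + 1x4 + 1x6 ≥ 2.76   (binder content)
  x1, x2, x3, x4, x5, x6 ≥ 0.
The minimum-cost mix takes nothing from metakaolin, river sand, Portland cement, recycled aggregate, silica fume — only GGBS. There the binder content constraint is tight.
Solving gives x1 = 2.76.
Objective = 0.103·2.76 = 0.28428.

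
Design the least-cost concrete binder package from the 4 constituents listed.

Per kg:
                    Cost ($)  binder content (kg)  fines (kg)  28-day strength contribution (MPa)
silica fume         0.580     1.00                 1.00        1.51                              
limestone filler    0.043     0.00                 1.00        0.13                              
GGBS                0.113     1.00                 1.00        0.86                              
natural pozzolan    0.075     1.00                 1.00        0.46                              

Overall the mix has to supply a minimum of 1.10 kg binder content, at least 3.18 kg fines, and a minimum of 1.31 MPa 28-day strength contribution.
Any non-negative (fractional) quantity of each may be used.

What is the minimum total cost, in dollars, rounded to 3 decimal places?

Treat it as an LP. Let x1 = kg of silica fume, x2 = kg of limestone filler, x3 = kg of GGBS, x4 = kg of natural pozzolan.
min 0.58x1 + 0.043x2 + 0.113x3 + 0.075x4 subject to:
  1x1 + 1x3 + 1x4 ≥ 1.1   (binder content)
  1x1 + 1x2 + 1x3 + 1x4 ≥ 3.18   (fines)
  1.51x1 + 0.13x2 + 0.86x3 + 0.46x4 ≥ 1.31   (28-day strength contribution)
  x1, x2, x3, x4 ≥ 0.
The cheapest feasible vertex uses only limestone filler, GGBS; silica fume, natural pozzolan are not used. Binding constraints: fines and 28-day strength contribution.
That vertex is x2 = 1.952, x3 = 1.228.
Total cost: 0.043·1.952 + 0.113·1.228 = 0.22270.

$0.223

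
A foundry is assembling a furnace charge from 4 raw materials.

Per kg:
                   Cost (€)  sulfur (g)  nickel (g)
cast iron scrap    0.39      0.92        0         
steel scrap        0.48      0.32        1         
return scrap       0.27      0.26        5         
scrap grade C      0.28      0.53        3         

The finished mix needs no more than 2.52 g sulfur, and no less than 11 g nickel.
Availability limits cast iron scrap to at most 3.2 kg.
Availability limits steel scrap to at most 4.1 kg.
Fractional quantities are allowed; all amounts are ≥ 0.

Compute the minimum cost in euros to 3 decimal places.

Let x1 = kg of cast iron scrap, x2 = kg of steel scrap, x3 = kg of return scrap, x4 = kg of scrap grade C.
Minimize 0.39x1 + 0.48x2 + 0.27x3 + 0.28x4 subject to:
  0.92x1 + 0.32x2 + 0.26x3 + 0.53x4 ≤ 2.52   (sulfur)
  1x2 + 5x3 + 3x4 ≥ 11   (nickel)
  x1 ≤ 3.2
  x2 ≤ 4.1
  x1, x2, x3, x4 ≥ 0.
At the optimum only return scrap is positive (cast iron scrap, steel scrap, scrap grade C = 0). Binding constraint: nickel.
That vertex is x3 = 2.2.
Objective = 0.27·2.2 = 0.59400.

€0.594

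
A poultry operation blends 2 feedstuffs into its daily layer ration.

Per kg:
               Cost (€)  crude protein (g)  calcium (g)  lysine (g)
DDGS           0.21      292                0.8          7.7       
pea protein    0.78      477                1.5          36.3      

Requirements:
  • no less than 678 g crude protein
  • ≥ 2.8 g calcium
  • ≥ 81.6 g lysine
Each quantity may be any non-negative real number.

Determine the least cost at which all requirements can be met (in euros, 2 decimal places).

Let x1 = kg of DDGS, x2 = kg of pea protein.
Minimise 0.21x1 + 0.78x2 with:
  292x1 + 477x2 ≥ 678   (crude protein)
  0.8x1 + 1.5x2 ≥ 2.8   (calcium)
  7.7x1 + 36.3x2 ≥ 81.6   (lysine)
  x1, x2 ≥ 0.
The minimum-cost mix takes nothing from DDGS — only pea protein. The lysine requirement is met with equality.
Solving gives x2 = 2.248.
Objective = 0.78·2.248 = 1.7534.

€1.75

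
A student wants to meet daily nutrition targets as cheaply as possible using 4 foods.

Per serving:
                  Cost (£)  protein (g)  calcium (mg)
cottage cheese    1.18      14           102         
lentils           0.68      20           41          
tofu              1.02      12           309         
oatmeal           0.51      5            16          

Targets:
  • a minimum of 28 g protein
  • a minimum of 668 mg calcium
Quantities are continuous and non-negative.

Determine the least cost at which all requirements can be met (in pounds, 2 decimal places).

£2.27

Let x1 = servings of cottage cheese, x2 = servings of lentils, x3 = servings of tofu, x4 = servings of oatmeal.
Minimise 1.18x1 + 0.68x2 + 1.02x3 + 0.51x4 with:
  14x1 + 20x2 + 12x3 + 5x4 ≥ 28   (protein)
  102x1 + 41x2 + 309x3 + 16x4 ≥ 668   (calcium)
  x1, x2, x3, x4 ≥ 0.
The optimal basis is {lentils, tofu}; cottage cheese, oatmeal drop out. There the protein and calcium constraints are tight.
That vertex is x2 = 0.1118, x3 = 2.147.
Hence cost = 0.68·0.1118 + 1.02·2.147 = £2.2660.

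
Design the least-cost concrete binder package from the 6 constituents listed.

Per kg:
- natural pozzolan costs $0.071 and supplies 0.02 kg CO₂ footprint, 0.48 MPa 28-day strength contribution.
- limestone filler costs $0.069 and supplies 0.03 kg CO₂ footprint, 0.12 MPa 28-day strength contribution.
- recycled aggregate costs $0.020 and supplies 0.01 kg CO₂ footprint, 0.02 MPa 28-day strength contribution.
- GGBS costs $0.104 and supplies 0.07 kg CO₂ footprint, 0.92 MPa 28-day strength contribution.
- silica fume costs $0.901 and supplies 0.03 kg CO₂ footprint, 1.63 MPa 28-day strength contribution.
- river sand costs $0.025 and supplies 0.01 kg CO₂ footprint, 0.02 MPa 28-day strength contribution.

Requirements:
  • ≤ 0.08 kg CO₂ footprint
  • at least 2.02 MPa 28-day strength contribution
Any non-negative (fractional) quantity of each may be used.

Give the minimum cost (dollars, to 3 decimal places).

Let x1 = kg of natural pozzolan, x2 = kg of limestone filler, x3 = kg of recycled aggregate, x4 = kg of GGBS, x5 = kg of silica fume, x6 = kg of river sand.
Minimize 0.071x1 + 0.069x2 + 0.02x3 + 0.104x4 + 0.901x5 + 0.025x6 with:
  0.02x1 + 0.03x2 + 0.01x3 + 0.07x4 + 0.03x5 + 0.01x6 ≤ 0.08   (CO₂ footprint)
  0.48x1 + 0.12x2 + 0.02x3 + 0.92x4 + 1.63x5 + 0.02x6 ≥ 2.02   (28-day strength contribution)
  x1, x2, x3, x4, x5, x6 ≥ 0.
The minimum-cost mix takes nothing from limestone filler, recycled aggregate, GGBS, river sand — only natural pozzolan, silica fume. The CO₂ footprint and 28-day strength contribution requirements are met with equality.
That vertex is x1 = 3.835, x5 = 0.1099.
Hence cost = 0.071·3.835 + 0.901·0.1099 = $0.37130.

$0.371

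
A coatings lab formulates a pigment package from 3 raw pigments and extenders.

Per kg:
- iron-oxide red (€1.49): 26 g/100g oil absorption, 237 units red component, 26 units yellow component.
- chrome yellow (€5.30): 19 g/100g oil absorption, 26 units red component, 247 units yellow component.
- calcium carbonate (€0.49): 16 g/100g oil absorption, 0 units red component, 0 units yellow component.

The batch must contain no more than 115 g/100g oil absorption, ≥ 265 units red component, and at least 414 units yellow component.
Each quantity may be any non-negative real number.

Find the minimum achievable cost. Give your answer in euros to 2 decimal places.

Let x1 = kg of iron-oxide red, x2 = kg of chrome yellow, x3 = kg of calcium carbonate.
Minimise 1.49x1 + 5.3x2 + 0.49x3 s.t.:
  26x1 + 19x2 + 16x3 ≤ 115   (oil absorption)
  237x1 + 26x2 ≥ 265   (red component)
  26x1 + 247x2 ≥ 414   (yellow component)
  x1, x2, x3 ≥ 0.
The optimal basis is {iron-oxide red, chrome yellow}; calcium carbonate drops out. Binding constraints: red component and yellow component.
Optimal quantities: iron-oxide red = 0.94518 kg, chrome yellow = 1.5766 kg.
Cost = 1.49·0.94518 + 5.3·1.5766 = 9.7643.

€9.76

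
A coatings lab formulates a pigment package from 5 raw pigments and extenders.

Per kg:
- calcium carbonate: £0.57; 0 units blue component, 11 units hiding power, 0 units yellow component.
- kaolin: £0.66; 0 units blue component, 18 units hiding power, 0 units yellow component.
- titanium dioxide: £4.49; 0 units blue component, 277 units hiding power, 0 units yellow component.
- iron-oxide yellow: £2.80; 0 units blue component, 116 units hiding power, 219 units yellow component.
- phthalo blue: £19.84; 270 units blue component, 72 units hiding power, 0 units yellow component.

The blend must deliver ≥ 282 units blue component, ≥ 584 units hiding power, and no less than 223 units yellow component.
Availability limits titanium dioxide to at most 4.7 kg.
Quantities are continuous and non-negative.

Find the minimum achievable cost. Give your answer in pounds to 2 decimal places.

£29.91

Treat it as an LP. Let x1 = kg of calcium carbonate, x2 = kg of kaolin, x3 = kg of titanium dioxide, x4 = kg of iron-oxide yellow, x5 = kg of phthalo blue.
Minimize 0.57x1 + 0.66x2 + 4.49x3 + 2.8x4 + 19.84x5 subject to:
  270x5 ≥ 282   (blue component)
  11x1 + 18x2 + 277x3 + 116x4 + 72x5 ≥ 584   (hiding power)
  219x4 ≥ 223   (yellow component)
  x3 ≤ 4.7
  x1, x2, x3, x4, x5 ≥ 0.
At the optimum only titanium dioxide, iron-oxide yellow, phthalo blue are positive (calcium carbonate, kaolin = 0). Binding constraints: blue component, hiding power, yellow component.
Solving gives x3 = 1.4104, x4 = 1.01826, x5 = 1.04444.
Objective = 4.49·1.4104 + 2.8·1.01826 + 19.84·1.04444 = 29.9055.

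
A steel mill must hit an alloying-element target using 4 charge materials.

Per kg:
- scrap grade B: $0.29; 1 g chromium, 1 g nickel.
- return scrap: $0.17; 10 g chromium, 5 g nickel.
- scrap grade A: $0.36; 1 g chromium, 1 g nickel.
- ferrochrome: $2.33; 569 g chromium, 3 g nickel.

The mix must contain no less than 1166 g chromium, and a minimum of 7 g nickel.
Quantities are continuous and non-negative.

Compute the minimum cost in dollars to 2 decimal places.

Let x1 = kg of scrap grade B, x2 = kg of return scrap, x3 = kg of scrap grade A, x4 = kg of ferrochrome.
Minimize 0.29x1 + 0.17x2 + 0.36x3 + 2.33x4 s.t.:
  1x1 + 10x2 + 1x3 + 569x4 ≥ 1166   (chromium)
  1x1 + 5x2 + 1x3 + 3x4 ≥ 7   (nickel)
  x1, x2, x3, x4 ≥ 0.
The minimum-cost mix takes nothing from scrap grade B, scrap grade A — only return scrap, ferrochrome. Binding constraints: chromium and nickel.
Solving gives x2 = 0.1723, x4 = 2.046.
Cost = 0.17·0.1723 + 2.33·2.046 = 4.7965.

$4.80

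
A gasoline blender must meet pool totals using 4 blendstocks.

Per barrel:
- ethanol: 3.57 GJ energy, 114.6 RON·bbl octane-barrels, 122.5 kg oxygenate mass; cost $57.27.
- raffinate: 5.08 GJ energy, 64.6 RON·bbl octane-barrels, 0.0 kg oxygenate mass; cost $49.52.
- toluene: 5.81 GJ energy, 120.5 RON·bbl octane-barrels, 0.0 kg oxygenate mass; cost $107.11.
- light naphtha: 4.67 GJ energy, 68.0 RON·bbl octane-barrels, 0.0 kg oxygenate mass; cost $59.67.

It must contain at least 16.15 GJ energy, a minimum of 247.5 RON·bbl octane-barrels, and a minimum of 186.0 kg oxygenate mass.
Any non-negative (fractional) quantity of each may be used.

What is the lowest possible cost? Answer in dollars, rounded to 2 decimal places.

Treat it as an LP. Let x1 = barrels of ethanol, x2 = barrels of raffinate, x3 = barrels of toluene, x4 = barrels of light naphtha.
Minimise 57.27x1 + 49.52x2 + 107.11x3 + 59.67x4 s.t.:
  3.57x1 + 5.08x2 + 5.81x3 + 4.67x4 ≥ 16.15   (energy)
  114.6x1 + 64.6x2 + 120.5x3 + 68x4 ≥ 247.5   (octane-barrels)
  122.5x1 ≥ 186   (oxygenate mass)
  x1, x2, x3, x4 ≥ 0.
The cheapest feasible vertex uses only ethanol, raffinate; toluene, light naphtha are not used. There the energy and oxygenate mass constraints are tight.
Solving gives x1 = 1.5184, x2 = 2.1121.
Total cost: 57.27·1.5184 + 49.52·2.1121 = 191.5500.

$191.55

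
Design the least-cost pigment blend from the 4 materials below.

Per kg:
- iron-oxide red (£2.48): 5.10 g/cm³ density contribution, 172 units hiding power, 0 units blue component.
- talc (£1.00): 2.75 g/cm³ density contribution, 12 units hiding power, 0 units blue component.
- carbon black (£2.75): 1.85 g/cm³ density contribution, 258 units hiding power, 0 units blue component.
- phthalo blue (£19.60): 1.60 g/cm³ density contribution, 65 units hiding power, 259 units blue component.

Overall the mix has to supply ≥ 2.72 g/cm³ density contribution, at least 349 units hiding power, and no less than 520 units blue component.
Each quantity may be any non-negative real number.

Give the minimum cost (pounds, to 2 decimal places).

Let x1 = kg of iron-oxide red, x2 = kg of talc, x3 = kg of carbon black, x4 = kg of phthalo blue.
Minimize 2.48x1 + 1x2 + 2.75x3 + 19.6x4 with:
  5.1x1 + 2.75x2 + 1.85x3 + 1.6x4 ≥ 2.72   (density contribution)
  172x1 + 12x2 + 258x3 + 65x4 ≥ 349   (hiding power)
  259x4 ≥ 520   (blue component)
  x1, x2, x3, x4 ≥ 0.
At the optimum only carbon black, phthalo blue are positive (iron-oxide red, talc = 0). The hiding power and blue component requirements are met with equality.
Optimal quantities: carbon black = 0.84689 kg, phthalo blue = 2.0077 kg.
Cost = 2.75·0.84689 + 19.6·2.0077 = 41.6799.

£41.68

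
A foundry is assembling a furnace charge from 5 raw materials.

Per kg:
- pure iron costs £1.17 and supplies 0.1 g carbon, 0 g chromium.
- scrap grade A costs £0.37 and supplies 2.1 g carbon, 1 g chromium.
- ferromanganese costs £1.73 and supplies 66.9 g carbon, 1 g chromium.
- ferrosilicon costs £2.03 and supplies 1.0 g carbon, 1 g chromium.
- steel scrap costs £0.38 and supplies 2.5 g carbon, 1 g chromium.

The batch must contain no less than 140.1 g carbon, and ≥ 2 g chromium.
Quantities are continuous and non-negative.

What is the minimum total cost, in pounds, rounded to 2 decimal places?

£3.62

This is a linear program. Let x1 = kg of pure iron, x2 = kg of scrap grade A, x3 = kg of ferromanganese, x4 = kg of ferrosilicon, x5 = kg of steel scrap.
Minimize 1.17x1 + 0.37x2 + 1.73x3 + 2.03x4 + 0.38x5 s.t.:
  0.1x1 + 2.1x2 + 66.9x3 + 1x4 + 2.5x5 ≥ 140.1   (carbon)
  1x2 + 1x3 + 1x4 + 1x5 ≥ 2   (chromium)
  x1, x2, x3, x4, x5 ≥ 0.
The cheapest feasible vertex uses only ferromanganese; pure iron, scrap grade A, ferrosilicon, steel scrap are not used. Binding constraint: carbon.
Solving gives x3 = 2.094.
Total cost: 1.73·2.094 = 3.6226.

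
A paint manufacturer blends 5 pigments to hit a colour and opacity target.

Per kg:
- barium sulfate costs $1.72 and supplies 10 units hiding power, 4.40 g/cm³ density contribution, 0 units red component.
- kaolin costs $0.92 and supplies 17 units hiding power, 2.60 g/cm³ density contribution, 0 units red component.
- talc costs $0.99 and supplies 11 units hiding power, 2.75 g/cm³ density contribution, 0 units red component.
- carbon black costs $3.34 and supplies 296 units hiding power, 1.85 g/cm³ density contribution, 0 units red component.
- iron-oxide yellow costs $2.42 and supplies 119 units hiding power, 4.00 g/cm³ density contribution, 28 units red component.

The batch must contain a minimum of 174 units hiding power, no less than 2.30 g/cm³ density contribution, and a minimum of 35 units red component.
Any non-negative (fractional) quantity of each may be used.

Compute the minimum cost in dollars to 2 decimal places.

$3.31

Set it up as a linear program. Let x1 = kg of barium sulfate, x2 = kg of kaolin, x3 = kg of talc, x4 = kg of carbon black, x5 = kg of iron-oxide yellow.
Minimize 1.72x1 + 0.92x2 + 0.99x3 + 3.34x4 + 2.42x5 subject to:
  10x1 + 17x2 + 11x3 + 296x4 + 119x5 ≥ 174   (hiding power)
  4.4x1 + 2.6x2 + 2.75x3 + 1.85x4 + 4x5 ≥ 2.3   (density contribution)
  28x5 ≥ 35   (red component)
  x1, x2, x3, x4, x5 ≥ 0.
At the optimum only carbon black, iron-oxide yellow are positive (barium sulfate, kaolin, talc = 0). Binding constraints: hiding power and red component.
Optimal quantities: carbon black = 0.0853 kg, iron-oxide yellow = 1.25 kg.
Cost = 3.34·0.0853 + 2.42·1.25 = 3.3099.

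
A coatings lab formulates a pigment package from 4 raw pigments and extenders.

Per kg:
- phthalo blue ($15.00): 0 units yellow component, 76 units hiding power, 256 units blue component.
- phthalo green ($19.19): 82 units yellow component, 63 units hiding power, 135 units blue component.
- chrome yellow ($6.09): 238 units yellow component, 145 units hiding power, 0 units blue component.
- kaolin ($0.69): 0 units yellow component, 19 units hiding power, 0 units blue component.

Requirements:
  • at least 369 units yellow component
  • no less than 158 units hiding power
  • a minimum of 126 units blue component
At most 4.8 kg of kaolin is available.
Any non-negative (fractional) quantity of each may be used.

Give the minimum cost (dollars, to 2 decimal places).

$16.82

Let x1 = kg of phthalo blue, x2 = kg of phthalo green, x3 = kg of chrome yellow, x4 = kg of kaolin.
Minimise 15x1 + 19.19x2 + 6.09x3 + 0.69x4 subject to:
  82x2 + 238x3 ≥ 369   (yellow component)
  76x1 + 63x2 + 145x3 + 19x4 ≥ 158   (hiding power)
  256x1 + 135x2 ≥ 126   (blue component)
  x4 ≤ 4.8
  x1, x2, x3, x4 ≥ 0.
The cheapest feasible vertex uses only phthalo blue, chrome yellow; phthalo green, kaolin are not used. Binding constraints: yellow component and blue component.
Solving gives x1 = 0.4922, x3 = 1.55.
Hence cost = 15·0.4922 + 6.09·1.55 = $16.8225.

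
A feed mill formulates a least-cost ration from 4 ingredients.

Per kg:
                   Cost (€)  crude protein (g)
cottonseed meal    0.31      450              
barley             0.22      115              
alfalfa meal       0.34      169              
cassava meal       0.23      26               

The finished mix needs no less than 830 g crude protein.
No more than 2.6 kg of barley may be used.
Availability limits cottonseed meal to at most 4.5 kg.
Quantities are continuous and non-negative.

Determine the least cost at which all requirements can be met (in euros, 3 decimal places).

€0.572

Let x1 = kg of cottonseed meal, x2 = kg of barley, x3 = kg of alfalfa meal, x4 = kg of cassava meal.
Minimize 0.31x1 + 0.22x2 + 0.34x3 + 0.23x4 with:
  450x1 + 115x2 + 169x3 + 26x4 ≥ 830   (crude protein)
  x2 ≤ 2.6
  x1 ≤ 4.5
  x1, x2, x3, x4 ≥ 0.
The cheapest feasible vertex uses only cottonseed meal; barley, alfalfa meal, cassava meal are not used. There the crude protein constraint is tight.
Solving gives x1 = 1.844.
Cost = 0.31·1.844 = 0.57164.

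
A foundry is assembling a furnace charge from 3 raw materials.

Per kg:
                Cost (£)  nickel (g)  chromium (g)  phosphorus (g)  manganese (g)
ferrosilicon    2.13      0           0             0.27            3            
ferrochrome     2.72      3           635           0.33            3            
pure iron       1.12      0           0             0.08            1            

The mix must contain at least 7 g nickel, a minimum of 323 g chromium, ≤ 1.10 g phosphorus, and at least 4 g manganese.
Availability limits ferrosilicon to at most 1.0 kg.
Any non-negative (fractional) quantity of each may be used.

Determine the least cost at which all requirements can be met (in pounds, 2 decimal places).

£6.35

Let x1 = kg of ferrosilicon, x2 = kg of ferrochrome, x3 = kg of pure iron.
Minimise 2.13x1 + 2.72x2 + 1.12x3 with:
  3x2 ≥ 7   (nickel)
  635x2 ≥ 323   (chromium)
  0.27x1 + 0.33x2 + 0.08x3 ≤ 1.1   (phosphorus)
  3x1 + 3x2 + 1x3 ≥ 4   (manganese)
  x1 ≤ 1
  x1, x2, x3 ≥ 0.
The cheapest feasible vertex uses only ferrochrome; ferrosilicon, pure iron are not used. The nickel requirement is met with equality.
Solving gives x2 = 2.333.
Cost = 2.72·2.333 = 6.3458.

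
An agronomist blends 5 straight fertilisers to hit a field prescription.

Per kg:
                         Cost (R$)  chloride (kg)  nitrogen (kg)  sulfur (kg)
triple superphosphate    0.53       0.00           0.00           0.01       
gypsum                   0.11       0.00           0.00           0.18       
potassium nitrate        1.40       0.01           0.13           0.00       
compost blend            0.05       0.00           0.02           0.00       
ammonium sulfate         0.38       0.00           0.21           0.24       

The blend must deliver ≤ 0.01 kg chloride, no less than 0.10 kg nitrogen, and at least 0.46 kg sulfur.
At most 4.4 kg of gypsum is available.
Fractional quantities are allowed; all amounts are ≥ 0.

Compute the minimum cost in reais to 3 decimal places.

Let x1 = kg of triple superphosphate, x2 = kg of gypsum, x3 = kg of potassium nitrate, x4 = kg of compost blend, x5 = kg of ammonium sulfate.
Minimize 0.53x1 + 0.11x2 + 1.4x3 + 0.05x4 + 0.38x5 s.t.:
  0.01x3 ≤ 0.01   (chloride)
  0.13x3 + 0.02x4 + 0.21x5 ≥ 0.1   (nitrogen)
  0.01x1 + 0.18x2 + 0.24x5 ≥ 0.46   (sulfur)
  x2 ≤ 4.4
  x1, x2, x3, x4, x5 ≥ 0.
The optimal basis is {gypsum, ammonium sulfate}; triple superphosphate, potassium nitrate, compost blend drop out. There the nitrogen and sulfur constraints are tight.
So gypsum = 1.921 kg, ammonium sulfate = 0.4762 kg.
Objective = 0.11·1.921 + 0.38·0.4762 = 0.39227.

R$0.392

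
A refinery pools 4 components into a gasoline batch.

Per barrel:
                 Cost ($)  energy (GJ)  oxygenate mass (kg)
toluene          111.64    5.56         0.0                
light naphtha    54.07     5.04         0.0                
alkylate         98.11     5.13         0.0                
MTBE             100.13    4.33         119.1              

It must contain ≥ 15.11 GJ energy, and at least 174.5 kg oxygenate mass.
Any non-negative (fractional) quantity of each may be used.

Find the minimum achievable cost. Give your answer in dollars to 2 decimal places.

$240.75

Let x1 = barrels of toluene, x2 = barrels of light naphtha, x3 = barrels of alkylate, x4 = barrels of MTBE.
min 111.64x1 + 54.07x2 + 98.11x3 + 100.13x4 subject to:
  5.56x1 + 5.04x2 + 5.13x3 + 4.33x4 ≥ 15.11   (energy)
  119.1x4 ≥ 174.5   (oxygenate mass)
  x1, x2, x3, x4 ≥ 0.
The optimal basis is {light naphtha, MTBE}; toluene, alkylate drop out. Binding constraints: energy and oxygenate mass.
Optimal quantities: light naphtha = 1.7393 barrels, MTBE = 1.4652 barrels.
Hence cost = 54.07·1.7393 + 100.13·1.4652 = $240.7544.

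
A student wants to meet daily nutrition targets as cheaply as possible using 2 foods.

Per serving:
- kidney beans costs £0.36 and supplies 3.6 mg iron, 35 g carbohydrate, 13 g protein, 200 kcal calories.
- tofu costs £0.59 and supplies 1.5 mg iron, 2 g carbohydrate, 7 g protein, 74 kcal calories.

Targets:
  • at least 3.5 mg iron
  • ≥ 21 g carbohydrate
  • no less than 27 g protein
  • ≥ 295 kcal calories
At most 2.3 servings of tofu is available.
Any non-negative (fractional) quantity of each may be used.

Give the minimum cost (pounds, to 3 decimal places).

£0.748

Let x1 = servings of kidney beans, x2 = servings of tofu.
Minimise 0.36x1 + 0.59x2 subject to:
  3.6x1 + 1.5x2 ≥ 3.5   (iron)
  35x1 + 2x2 ≥ 21   (carbohydrate)
  13x1 + 7x2 ≥ 27   (protein)
  200x1 + 74x2 ≥ 295   (calories)
  x2 ≤ 2.3
  x1, x2 ≥ 0.
The optimal basis is {kidney beans}; tofu drops out. There the protein constraint is tight.
So kidney beans = 2.077 servings.
Total cost: 0.36·2.077 = 0.74772.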